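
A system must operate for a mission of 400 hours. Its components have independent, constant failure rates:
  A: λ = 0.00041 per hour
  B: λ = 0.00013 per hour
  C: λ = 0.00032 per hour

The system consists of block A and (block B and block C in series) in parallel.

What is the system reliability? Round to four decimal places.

0.9751

R(A) = exp(−0.00041 × 400) = 0.848742
R(B) = exp(−0.00013 × 400) = 0.949329
R(C) = exp(−0.00032 × 400) = 0.879853
Series (B and C): 0.949329 × 0.879853 = 0.835270
Parallel (A and [0.835270]): 1 − (1 − 0.848742)(1 − 0.835270) = 0.9751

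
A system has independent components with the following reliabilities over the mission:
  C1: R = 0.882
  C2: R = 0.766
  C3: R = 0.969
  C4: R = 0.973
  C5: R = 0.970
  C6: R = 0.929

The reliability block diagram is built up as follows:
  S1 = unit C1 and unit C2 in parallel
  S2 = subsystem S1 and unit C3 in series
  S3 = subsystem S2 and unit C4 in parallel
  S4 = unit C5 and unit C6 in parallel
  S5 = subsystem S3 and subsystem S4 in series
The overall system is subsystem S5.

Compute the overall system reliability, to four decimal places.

Parallel (C1 and C2): 1 − (1 − 0.882000)(1 − 0.766000) = 0.972388
Series ([0.972388] and C3): 0.972388 × 0.969000 = 0.942244
Parallel ([0.942244] and C4): 1 − (1 − 0.942244)(1 − 0.973000) = 0.998441
Parallel (C5 and C6): 1 − (1 − 0.970000)(1 − 0.929000) = 0.997870
Series ([0.998441] and [0.997870]): 0.998441 × 0.997870 = 0.9963

0.9963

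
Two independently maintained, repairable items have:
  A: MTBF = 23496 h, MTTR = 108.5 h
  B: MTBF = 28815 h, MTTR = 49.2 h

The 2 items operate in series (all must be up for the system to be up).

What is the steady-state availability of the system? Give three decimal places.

A(A) = MTBF/(MTBF+MTTR) = 23496/(23496+108.5) = 0.995403
A(B) = MTBF/(MTBF+MTTR) = 28815/(28815+49.2) = 0.998295
Series availability: 0.995403 × 0.998295 = 0.994

0.994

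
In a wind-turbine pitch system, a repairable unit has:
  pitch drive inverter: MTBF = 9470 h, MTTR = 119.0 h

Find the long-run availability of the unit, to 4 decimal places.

0.9876

A(pitch drive inverter) = MTBF/(MTBF+MTTR) = 9470/(9470+119.0) = 0.9876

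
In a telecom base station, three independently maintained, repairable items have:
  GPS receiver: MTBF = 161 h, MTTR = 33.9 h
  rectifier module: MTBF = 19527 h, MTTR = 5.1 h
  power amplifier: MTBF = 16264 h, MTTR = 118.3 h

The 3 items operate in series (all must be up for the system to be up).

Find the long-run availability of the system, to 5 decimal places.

0.81989

A(GPS receiver) = MTBF/(MTBF+MTTR) = 161/(161+33.9) = 0.826065
A(rectifier module) = MTBF/(MTBF+MTTR) = 19527/(19527+5.1) = 0.999739
A(power amplifier) = MTBF/(MTBF+MTTR) = 16264/(16264+118.3) = 0.992779
Series availability: 0.826065 × 0.999739 × 0.992779 = 0.81989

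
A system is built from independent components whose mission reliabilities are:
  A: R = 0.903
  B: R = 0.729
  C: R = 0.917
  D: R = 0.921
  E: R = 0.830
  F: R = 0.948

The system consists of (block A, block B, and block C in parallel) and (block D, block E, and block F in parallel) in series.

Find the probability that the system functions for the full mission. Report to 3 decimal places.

0.997

Parallel (A, B, and C): 1 − (1 − 0.90300)(1 − 0.72900)(1 − 0.91700) = 0.99782
Parallel (D, E, and F): 1 − (1 − 0.92100)(1 − 0.83000)(1 − 0.94800) = 0.99930
Series ([0.99782] and [0.99930]): 0.99782 × 0.99930 = 0.997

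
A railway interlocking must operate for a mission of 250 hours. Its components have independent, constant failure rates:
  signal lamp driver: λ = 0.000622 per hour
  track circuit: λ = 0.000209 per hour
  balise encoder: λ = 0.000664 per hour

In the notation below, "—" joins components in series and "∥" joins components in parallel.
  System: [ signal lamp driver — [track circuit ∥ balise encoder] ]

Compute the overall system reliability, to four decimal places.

R(signal lamp driver) = exp(−0.000622 × 250) = 0.855987
R(track circuit) = exp(−0.000209 × 250) = 0.949092
R(balise encoder) = exp(−0.000664 × 250) = 0.847046
Parallel (track circuit and balise encoder): 1 − (1 − 0.949092)(1 − 0.847046) = 0.992213
Series (signal lamp driver and [0.992213]): 0.855987 × 0.992213 = 0.8493

0.8493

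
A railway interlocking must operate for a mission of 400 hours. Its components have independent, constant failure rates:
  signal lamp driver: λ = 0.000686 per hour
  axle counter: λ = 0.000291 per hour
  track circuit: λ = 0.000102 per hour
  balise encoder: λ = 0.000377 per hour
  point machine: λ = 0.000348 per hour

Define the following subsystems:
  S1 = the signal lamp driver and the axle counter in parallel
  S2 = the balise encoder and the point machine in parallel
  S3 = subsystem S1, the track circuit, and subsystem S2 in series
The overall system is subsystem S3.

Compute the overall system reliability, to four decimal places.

0.9177

R(signal lamp driver) = exp(−0.000686 × 400) = 0.760028
R(axle counter) = exp(−0.000291 × 400) = 0.890119
R(track circuit) = exp(−0.000102 × 400) = 0.960021
R(balise encoder) = exp(−0.000377 × 400) = 0.860020
R(point machine) = exp(−0.000348 × 400) = 0.870054
Parallel (signal lamp driver and axle counter): 1 − (1 − 0.760028)(1 − 0.890119) = 0.973632
Parallel (balise encoder and point machine): 1 − (1 − 0.860020)(1 − 0.870054) = 0.981810
Series ([0.973632], track circuit, and [0.981810]): 0.973632 × 0.960021 × 0.981810 = 0.9177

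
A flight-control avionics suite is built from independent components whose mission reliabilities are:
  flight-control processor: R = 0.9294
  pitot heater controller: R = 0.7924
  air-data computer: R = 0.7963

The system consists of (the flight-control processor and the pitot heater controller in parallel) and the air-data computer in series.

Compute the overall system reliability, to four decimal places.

Parallel (flight-control processor and pitot heater controller): 1 − (1 − 0.929400)(1 − 0.792400) = 0.985343
Series ([0.985343] and air-data computer): 0.985343 × 0.796300 = 0.7846

0.7846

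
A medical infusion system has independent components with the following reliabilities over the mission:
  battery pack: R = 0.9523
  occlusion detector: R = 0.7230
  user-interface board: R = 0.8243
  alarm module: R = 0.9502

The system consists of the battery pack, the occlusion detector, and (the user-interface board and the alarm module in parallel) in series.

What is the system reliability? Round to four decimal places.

Parallel (user-interface board and alarm module): 1 − (1 − 0.824300)(1 − 0.950200) = 0.991250
Series (battery pack, occlusion detector, and [0.991250]): 0.952300 × 0.723000 × 0.991250 = 0.6825

0.6825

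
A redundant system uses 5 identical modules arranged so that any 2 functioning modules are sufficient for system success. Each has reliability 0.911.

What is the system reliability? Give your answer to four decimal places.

R = Σ_{i=2}^{5} C(5,i) p^i (1−p)^{5−i} with p = 0.911
C(5,2)·0.911^2·0.089^3 = 0.005851
C(5,3)·0.911^3·0.089^2 = 0.059887
C(5,4)·0.911^4·0.089^1 = 0.306502
C(5,5)·0.911^5·0.089^0 = 0.627468
Sum = 0.9997

0.9997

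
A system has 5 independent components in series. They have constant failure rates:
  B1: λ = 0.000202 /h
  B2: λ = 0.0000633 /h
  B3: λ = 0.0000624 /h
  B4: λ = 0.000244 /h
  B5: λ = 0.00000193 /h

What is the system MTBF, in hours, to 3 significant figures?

Series of exponential components: λ_sys = Σ λ_i
λ_sys = 0.000202 + 0.0000633 + 0.0000624 + 0.000244 + 0.00000193 = 5.7363e-04 /h
MTBF = 1 / λ_sys = 1740 h

1740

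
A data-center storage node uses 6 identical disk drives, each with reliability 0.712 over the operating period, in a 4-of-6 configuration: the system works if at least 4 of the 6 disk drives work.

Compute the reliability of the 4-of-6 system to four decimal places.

R = Σ_{i=4}^{6} C(6,i) p^i (1−p)^{6−i} with p = 0.712
C(6,4)·0.712^4·0.288^2 = 0.319739
C(6,5)·0.712^5·0.288^1 = 0.316187
C(6,6)·0.712^6·0.288^0 = 0.130281
Sum = 0.7662

0.7662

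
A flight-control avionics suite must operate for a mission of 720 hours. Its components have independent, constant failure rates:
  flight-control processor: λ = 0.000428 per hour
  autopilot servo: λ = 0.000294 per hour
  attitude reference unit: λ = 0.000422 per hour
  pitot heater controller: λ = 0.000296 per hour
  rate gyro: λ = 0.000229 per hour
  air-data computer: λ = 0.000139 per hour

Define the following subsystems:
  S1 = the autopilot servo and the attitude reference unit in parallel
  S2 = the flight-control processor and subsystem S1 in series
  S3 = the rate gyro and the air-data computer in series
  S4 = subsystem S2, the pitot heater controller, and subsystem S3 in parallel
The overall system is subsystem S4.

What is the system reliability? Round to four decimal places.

R(flight-control processor) = exp(−0.000428 × 720) = 0.734798
R(autopilot servo) = exp(−0.000294 × 720) = 0.809224
R(attitude reference unit) = exp(−0.000422 × 720) = 0.737979
R(pitot heater controller) = exp(−0.000296 × 720) = 0.808059
R(rate gyro) = exp(−0.000229 × 720) = 0.847995
R(air-data computer) = exp(−0.000139 × 720) = 0.904765
Parallel (autopilot servo and attitude reference unit): 1 − (1 − 0.809224)(1 − 0.737979) = 0.950013
Series (flight-control processor and [0.950013]): 0.734798 × 0.950013 = 0.698068
Series (rate gyro and air-data computer): 0.847995 × 0.904765 = 0.767236
Parallel ([0.698068], pitot heater controller, and [0.767236]): 1 − (1 − 0.698068)(1 − 0.808059)(1 − 0.767236) = 0.9865

0.9865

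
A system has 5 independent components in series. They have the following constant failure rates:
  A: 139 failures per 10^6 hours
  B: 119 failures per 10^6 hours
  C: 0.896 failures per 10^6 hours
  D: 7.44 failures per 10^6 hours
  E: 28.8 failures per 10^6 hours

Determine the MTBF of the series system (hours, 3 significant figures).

Series of exponential components: λ_sys = Σ λ_i
λ_sys = 0.000139 + 0.000119 + 0.000000896 + 0.00000744 + 0.0000288 = 2.9514e-04 /h
MTBF = 1 / λ_sys = 3390 h

3390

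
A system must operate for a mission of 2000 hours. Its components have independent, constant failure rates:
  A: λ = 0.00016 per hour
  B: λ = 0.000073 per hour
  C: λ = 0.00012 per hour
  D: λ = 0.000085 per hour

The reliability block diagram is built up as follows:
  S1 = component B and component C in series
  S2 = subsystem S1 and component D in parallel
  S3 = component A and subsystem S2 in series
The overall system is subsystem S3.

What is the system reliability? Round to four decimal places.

0.6898

R(A) = exp(−0.00016 × 2000) = 0.726149
R(B) = exp(−0.000073 × 2000) = 0.864158
R(C) = exp(−0.00012 × 2000) = 0.786628
R(D) = exp(−0.000085 × 2000) = 0.843665
Series (B and C): 0.864158 × 0.786628 = 0.679771
Parallel ([0.679771] and D): 1 − (1 − 0.679771)(1 − 0.843665) = 0.949937
Series (A and [0.949937]): 0.726149 × 0.949937 = 0.6898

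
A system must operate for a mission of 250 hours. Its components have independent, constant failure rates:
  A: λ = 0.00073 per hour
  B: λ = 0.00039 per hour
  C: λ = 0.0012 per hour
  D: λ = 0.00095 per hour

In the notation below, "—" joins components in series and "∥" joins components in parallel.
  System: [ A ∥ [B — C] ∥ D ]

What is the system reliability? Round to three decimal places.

R(A) = exp(−0.00073 × 250) = 0.83318
R(B) = exp(−0.00039 × 250) = 0.90710
R(C) = exp(−0.0012 × 250) = 0.74082
R(D) = exp(−0.00095 × 250) = 0.78860
Series (B and C): 0.90710 × 0.74082 = 0.67200
Parallel (A, [0.67200], and D): 1 − (1 − 0.83318)(1 − 0.67200)(1 − 0.78860) = 0.988

0.988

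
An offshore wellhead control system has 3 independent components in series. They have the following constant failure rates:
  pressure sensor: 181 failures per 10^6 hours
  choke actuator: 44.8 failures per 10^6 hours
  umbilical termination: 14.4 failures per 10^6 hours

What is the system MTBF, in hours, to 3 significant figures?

4160

Series of exponential components: λ_sys = Σ λ_i
λ_sys = 0.000181 + 0.0000448 + 0.0000144 = 2.4020e-04 /h
MTBF = 1 / λ_sys = 4160 h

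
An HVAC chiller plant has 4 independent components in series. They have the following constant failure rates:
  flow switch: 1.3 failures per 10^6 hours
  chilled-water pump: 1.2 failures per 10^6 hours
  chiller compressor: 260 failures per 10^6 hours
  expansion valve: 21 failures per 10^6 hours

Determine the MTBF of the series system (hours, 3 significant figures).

Series of exponential components: λ_sys = Σ λ_i
λ_sys = 0.0000013 + 0.0000012 + 0.00026 + 0.000021 = 2.8350e-04 /h
MTBF = 1 / λ_sys = 3530 h

3530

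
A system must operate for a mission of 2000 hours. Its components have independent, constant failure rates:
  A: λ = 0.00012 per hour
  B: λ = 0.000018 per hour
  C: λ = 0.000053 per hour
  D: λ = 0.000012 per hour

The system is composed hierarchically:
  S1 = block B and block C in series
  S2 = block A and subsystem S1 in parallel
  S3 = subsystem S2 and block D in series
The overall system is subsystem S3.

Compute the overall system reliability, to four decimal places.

R(A) = exp(−0.00012 × 2000) = 0.786628
R(B) = exp(−0.000018 × 2000) = 0.964640
R(C) = exp(−0.000053 × 2000) = 0.899425
R(D) = exp(−0.000012 × 2000) = 0.976286
Series (B and C): 0.964640 × 0.899425 = 0.867621
Parallel (A and [0.867621]): 1 − (1 − 0.786628)(1 − 0.867621) = 0.971754
Series ([0.971754] and D): 0.971754 × 0.976286 = 0.9487

0.9487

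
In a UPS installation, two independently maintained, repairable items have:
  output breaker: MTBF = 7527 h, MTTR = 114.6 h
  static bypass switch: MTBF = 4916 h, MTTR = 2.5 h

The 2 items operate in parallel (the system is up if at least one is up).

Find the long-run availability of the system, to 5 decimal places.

A(output breaker) = MTBF/(MTBF+MTTR) = 7527/(7527+114.6) = 0.985003
A(static bypass switch) = MTBF/(MTBF+MTTR) = 4916/(4916+2.5) = 0.999492
Parallel availability: 1 − (1 − 0.985003)(1 − 0.999492) = 0.99999

0.99999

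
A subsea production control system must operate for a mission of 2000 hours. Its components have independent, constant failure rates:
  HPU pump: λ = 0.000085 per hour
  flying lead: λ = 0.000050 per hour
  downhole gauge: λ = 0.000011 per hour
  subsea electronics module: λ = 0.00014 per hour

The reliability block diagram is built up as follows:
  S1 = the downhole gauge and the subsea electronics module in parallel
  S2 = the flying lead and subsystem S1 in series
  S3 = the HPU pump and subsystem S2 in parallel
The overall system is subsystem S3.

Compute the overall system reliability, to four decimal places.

R(HPU pump) = exp(−0.000085 × 2000) = 0.843665
R(flying lead) = exp(−0.000050 × 2000) = 0.904837
R(downhole gauge) = exp(−0.000011 × 2000) = 0.978240
R(subsea electronics module) = exp(−0.00014 × 2000) = 0.755784
Parallel (downhole gauge and subsea electronics module): 1 − (1 − 0.978240)(1 − 0.755784) = 0.994686
Series (flying lead and [0.994686]): 0.904837 × 0.994686 = 0.900029
Parallel (HPU pump and [0.900029]): 1 − (1 − 0.843665)(1 − 0.900029) = 0.9844

0.9844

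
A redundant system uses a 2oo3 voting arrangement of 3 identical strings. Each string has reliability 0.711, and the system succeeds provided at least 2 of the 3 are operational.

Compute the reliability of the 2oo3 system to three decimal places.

0.798

R = Σ_{i=2}^{3} C(3,i) p^i (1−p)^{3−i} with p = 0.711
C(3,2)·0.711^2·0.289^1 = 0.43829
C(3,3)·0.711^3·0.289^0 = 0.35943
Sum = 0.798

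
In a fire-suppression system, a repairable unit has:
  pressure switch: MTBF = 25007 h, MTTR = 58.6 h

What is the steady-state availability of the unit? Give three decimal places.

0.998

A(pressure switch) = MTBF/(MTBF+MTTR) = 25007/(25007+58.6) = 0.998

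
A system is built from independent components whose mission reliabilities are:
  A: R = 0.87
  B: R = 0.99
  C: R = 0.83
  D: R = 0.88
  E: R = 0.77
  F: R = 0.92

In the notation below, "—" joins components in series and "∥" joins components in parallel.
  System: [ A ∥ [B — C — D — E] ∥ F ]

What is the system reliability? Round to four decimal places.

0.9954

Series (B, C, D, and E): 0.990000 × 0.830000 × 0.880000 × 0.770000 = 0.556784
Parallel (A, [0.556784], and F): 1 − (1 − 0.870000)(1 − 0.556784)(1 − 0.920000) = 0.9954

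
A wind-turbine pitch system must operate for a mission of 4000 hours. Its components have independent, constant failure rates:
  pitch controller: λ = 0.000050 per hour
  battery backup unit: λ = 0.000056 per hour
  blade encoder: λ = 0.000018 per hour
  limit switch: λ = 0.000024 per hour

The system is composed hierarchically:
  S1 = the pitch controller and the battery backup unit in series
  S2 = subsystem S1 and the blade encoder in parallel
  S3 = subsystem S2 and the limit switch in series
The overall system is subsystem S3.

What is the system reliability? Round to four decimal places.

R(pitch controller) = exp(−0.000050 × 4000) = 0.818731
R(battery backup unit) = exp(−0.000056 × 4000) = 0.799315
R(blade encoder) = exp(−0.000018 × 4000) = 0.930531
R(limit switch) = exp(−0.000024 × 4000) = 0.908464
Series (pitch controller and battery backup unit): 0.818731 × 0.799315 = 0.654424
Parallel ([0.654424] and blade encoder): 1 − (1 − 0.654424)(1 − 0.930531) = 0.975993
Series ([0.975993] and limit switch): 0.975993 × 0.908464 = 0.8867

0.8867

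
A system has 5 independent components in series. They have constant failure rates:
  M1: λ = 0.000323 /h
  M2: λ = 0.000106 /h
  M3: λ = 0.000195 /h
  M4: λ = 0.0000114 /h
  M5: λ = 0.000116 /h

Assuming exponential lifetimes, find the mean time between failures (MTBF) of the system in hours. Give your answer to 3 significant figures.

Series of exponential components: λ_sys = Σ λ_i
λ_sys = 0.000323 + 0.000106 + 0.000195 + 0.0000114 + 0.000116 = 7.5140e-04 /h
MTBF = 1 / λ_sys = 1330 h

1330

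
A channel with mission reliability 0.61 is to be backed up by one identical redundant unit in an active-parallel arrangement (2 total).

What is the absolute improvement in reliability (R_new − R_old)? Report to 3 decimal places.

R_before = 0.61
R_after = 1 − (1 − 0.61)^2 = 0.848
ΔR = 0.848 − 0.61 = 0.238

0.238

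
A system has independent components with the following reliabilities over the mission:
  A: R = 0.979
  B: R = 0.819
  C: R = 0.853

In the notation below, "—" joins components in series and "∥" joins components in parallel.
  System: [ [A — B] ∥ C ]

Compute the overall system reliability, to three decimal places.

0.971

Series (A and B): 0.97900 × 0.81900 = 0.80180
Parallel ([0.80180] and C): 1 − (1 − 0.80180)(1 − 0.85300) = 0.971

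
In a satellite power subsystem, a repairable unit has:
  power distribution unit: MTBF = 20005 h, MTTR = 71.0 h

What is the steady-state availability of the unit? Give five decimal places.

0.99646

A(power distribution unit) = MTBF/(MTBF+MTTR) = 20005/(20005+71.0) = 0.99646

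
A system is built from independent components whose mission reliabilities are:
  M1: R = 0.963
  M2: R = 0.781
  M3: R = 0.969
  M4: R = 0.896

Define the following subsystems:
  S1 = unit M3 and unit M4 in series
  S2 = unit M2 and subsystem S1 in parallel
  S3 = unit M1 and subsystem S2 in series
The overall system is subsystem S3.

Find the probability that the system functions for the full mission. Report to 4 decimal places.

0.9352

Series (M3 and M4): 0.969000 × 0.896000 = 0.868224
Parallel (M2 and [0.868224]): 1 − (1 − 0.781000)(1 − 0.868224) = 0.971141
Series (M1 and [0.971141]): 0.963000 × 0.971141 = 0.9352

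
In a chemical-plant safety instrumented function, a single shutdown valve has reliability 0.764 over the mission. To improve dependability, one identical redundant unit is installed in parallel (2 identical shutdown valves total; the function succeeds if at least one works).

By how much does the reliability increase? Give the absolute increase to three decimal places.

R_before = 0.764
R_after = 1 − (1 − 0.764)^2 = 0.944
ΔR = 0.944 − 0.764 = 0.180

0.180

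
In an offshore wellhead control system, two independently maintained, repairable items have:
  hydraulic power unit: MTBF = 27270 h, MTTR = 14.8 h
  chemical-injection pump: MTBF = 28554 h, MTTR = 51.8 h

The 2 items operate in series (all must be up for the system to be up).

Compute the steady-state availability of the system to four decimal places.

A(hydraulic power unit) = MTBF/(MTBF+MTTR) = 27270/(27270+14.8) = 0.999458
A(chemical-injection pump) = MTBF/(MTBF+MTTR) = 28554/(28554+51.8) = 0.998189
Series availability: 0.999458 × 0.998189 = 0.9976

0.9976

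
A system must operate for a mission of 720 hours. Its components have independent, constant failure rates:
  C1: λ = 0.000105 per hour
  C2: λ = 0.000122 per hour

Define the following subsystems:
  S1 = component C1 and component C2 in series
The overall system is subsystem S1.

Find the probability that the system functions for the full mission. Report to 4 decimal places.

0.8492

R(C1) = exp(−0.000105 × 720) = 0.927187
R(C2) = exp(−0.000122 × 720) = 0.915907
Series (C1 and C2): 0.927187 × 0.915907 = 0.8492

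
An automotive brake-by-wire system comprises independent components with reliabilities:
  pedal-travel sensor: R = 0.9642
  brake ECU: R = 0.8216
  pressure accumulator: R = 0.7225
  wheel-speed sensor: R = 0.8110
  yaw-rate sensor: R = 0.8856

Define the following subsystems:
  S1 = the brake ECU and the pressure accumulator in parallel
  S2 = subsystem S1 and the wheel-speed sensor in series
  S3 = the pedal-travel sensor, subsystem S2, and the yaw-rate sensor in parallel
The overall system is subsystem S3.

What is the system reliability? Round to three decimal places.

0.999

Parallel (brake ECU and pressure accumulator): 1 − (1 − 0.82160)(1 − 0.72250) = 0.95049
Series ([0.95049] and wheel-speed sensor): 0.95049 × 0.81100 = 0.77085
Parallel (pedal-travel sensor, [0.77085], and yaw-rate sensor): 1 − (1 − 0.96420)(1 − 0.77085)(1 − 0.88560) = 0.999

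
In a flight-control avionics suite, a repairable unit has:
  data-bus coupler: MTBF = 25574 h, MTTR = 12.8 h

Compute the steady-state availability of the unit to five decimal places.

0.99950

A(data-bus coupler) = MTBF/(MTBF+MTTR) = 25574/(25574+12.8) = 0.99950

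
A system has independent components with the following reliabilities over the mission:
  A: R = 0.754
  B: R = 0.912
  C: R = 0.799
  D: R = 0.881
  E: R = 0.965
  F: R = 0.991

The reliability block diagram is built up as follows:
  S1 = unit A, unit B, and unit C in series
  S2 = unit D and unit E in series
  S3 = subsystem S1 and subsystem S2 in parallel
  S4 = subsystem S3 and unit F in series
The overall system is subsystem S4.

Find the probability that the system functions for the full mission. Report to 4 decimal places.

Series (A, B, and C): 0.754000 × 0.912000 × 0.799000 = 0.549431
Series (D and E): 0.881000 × 0.965000 = 0.850165
Parallel ([0.549431] and [0.850165]): 1 − (1 − 0.549431)(1 − 0.850165) = 0.932489
Series ([0.932489] and F): 0.932489 × 0.991000 = 0.9241

0.9241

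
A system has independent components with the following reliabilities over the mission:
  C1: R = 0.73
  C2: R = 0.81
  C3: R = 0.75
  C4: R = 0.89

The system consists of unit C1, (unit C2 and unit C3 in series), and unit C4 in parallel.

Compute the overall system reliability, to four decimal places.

Series (C2 and C3): 0.810000 × 0.750000 = 0.607500
Parallel (C1, [0.607500], and C4): 1 − (1 − 0.730000)(1 − 0.607500)(1 − 0.890000) = 0.9883

0.9883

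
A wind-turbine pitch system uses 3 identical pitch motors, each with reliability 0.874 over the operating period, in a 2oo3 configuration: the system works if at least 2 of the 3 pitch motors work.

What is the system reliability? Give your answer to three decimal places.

0.956

R = Σ_{i=2}^{3} C(3,i) p^i (1−p)^{3−i} with p = 0.874
C(3,2)·0.874^2·0.126^1 = 0.28875
C(3,3)·0.874^3·0.126^0 = 0.66763
Sum = 0.956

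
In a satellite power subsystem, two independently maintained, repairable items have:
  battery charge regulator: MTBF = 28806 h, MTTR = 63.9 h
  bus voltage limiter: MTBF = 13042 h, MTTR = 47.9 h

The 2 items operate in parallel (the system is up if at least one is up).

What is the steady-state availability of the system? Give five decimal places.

0.99999

A(battery charge regulator) = MTBF/(MTBF+MTTR) = 28806/(28806+63.9) = 0.997787
A(bus voltage limiter) = MTBF/(MTBF+MTTR) = 13042/(13042+47.9) = 0.996341
Parallel availability: 1 − (1 − 0.997787)(1 − 0.996341) = 0.99999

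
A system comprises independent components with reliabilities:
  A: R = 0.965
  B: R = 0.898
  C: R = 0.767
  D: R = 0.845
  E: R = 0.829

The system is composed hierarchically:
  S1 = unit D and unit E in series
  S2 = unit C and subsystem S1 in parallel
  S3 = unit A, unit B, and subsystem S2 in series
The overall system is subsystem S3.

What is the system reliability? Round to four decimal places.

0.8061

Series (D and E): 0.845000 × 0.829000 = 0.700505
Parallel (C and [0.700505]): 1 − (1 − 0.767000)(1 − 0.700505) = 0.930218
Series (A, B, and [0.930218]): 0.965000 × 0.898000 × 0.930218 = 0.8061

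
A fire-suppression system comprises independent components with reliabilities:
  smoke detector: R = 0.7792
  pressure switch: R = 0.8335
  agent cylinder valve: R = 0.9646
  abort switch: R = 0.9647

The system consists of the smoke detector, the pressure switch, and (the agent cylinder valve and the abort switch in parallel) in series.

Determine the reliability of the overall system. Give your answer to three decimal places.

0.649

Parallel (agent cylinder valve and abort switch): 1 − (1 − 0.96460)(1 − 0.96470) = 0.99875
Series (smoke detector, pressure switch, and [0.99875]): 0.77920 × 0.83350 × 0.99875 = 0.649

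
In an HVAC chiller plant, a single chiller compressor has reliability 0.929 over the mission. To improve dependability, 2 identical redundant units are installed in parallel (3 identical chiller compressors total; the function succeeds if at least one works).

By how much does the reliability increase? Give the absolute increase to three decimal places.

0.071

R_before = 0.929
R_after = 1 − (1 − 0.929)^3 = 1.000
ΔR = 1.000 − 0.929 = 0.071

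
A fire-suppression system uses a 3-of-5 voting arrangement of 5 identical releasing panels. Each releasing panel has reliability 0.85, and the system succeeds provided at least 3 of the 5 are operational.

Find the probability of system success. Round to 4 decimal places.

0.9734

R = Σ_{i=3}^{5} C(5,i) p^i (1−p)^{5−i} with p = 0.85
C(5,3)·0.85^3·0.15^2 = 0.138178
C(5,4)·0.85^4·0.15^1 = 0.391505
C(5,5)·0.85^5·0.15^0 = 0.443705
Sum = 0.9734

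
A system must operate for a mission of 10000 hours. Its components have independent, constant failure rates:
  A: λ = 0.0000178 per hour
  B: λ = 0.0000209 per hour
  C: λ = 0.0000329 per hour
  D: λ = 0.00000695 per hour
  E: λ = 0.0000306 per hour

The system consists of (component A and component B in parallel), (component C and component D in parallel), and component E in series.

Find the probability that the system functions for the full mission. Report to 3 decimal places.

0.700

R(A) = exp(−0.0000178 × 10000) = 0.83694
R(B) = exp(−0.0000209 × 10000) = 0.81140
R(C) = exp(−0.0000329 × 10000) = 0.71964
R(D) = exp(−0.00000695 × 10000) = 0.93286
R(E) = exp(−0.0000306 × 10000) = 0.73639
Parallel (A and B): 1 − (1 − 0.83694)(1 − 0.81140) = 0.96925
Parallel (C and D): 1 − (1 − 0.71964)(1 − 0.93286) = 0.98118
Series ([0.96925], [0.98118], and E): 0.96925 × 0.98118 × 0.73639 = 0.700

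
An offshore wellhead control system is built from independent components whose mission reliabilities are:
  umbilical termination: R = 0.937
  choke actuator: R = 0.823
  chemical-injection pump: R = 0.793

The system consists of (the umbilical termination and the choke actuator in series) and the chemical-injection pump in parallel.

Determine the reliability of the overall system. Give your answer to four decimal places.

0.9526

Series (umbilical termination and choke actuator): 0.937000 × 0.823000 = 0.771151
Parallel ([0.771151] and chemical-injection pump): 1 − (1 − 0.771151)(1 − 0.793000) = 0.9526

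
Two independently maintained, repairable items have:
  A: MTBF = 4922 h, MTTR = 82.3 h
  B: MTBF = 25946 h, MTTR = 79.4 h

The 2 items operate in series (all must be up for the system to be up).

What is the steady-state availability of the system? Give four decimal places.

A(A) = MTBF/(MTBF+MTTR) = 4922/(4922+82.3) = 0.983554
A(B) = MTBF/(MTBF+MTTR) = 25946/(25946+79.4) = 0.996949
Series availability: 0.983554 × 0.996949 = 0.9806

0.9806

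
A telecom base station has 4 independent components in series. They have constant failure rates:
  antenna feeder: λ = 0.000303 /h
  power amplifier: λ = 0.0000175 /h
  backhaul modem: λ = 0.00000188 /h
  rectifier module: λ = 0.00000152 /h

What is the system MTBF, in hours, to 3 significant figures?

3090

Series of exponential components: λ_sys = Σ λ_i
λ_sys = 0.000303 + 0.0000175 + 0.00000188 + 0.00000152 = 3.2390e-04 /h
MTBF = 1 / λ_sys = 3090 h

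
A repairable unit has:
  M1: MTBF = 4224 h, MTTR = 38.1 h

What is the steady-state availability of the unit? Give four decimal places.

0.9911

A(M1) = MTBF/(MTBF+MTTR) = 4224/(4224+38.1) = 0.9911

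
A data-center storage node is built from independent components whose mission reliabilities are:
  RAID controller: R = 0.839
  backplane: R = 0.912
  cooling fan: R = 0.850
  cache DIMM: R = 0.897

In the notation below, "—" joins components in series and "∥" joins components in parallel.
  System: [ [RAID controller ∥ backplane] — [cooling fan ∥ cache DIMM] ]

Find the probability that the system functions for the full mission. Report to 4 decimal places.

Parallel (RAID controller and backplane): 1 − (1 − 0.839000)(1 − 0.912000) = 0.985832
Parallel (cooling fan and cache DIMM): 1 − (1 − 0.850000)(1 − 0.897000) = 0.984550
Series ([0.985832] and [0.984550]): 0.985832 × 0.984550 = 0.9706

0.9706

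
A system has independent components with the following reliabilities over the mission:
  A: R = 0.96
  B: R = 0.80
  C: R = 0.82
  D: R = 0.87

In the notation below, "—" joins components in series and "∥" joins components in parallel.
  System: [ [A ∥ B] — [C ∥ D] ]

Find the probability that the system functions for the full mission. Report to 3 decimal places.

0.969

Parallel (A and B): 1 − (1 − 0.96000)(1 − 0.80000) = 0.99200
Parallel (C and D): 1 − (1 − 0.82000)(1 − 0.87000) = 0.97660
Series ([0.99200] and [0.97660]): 0.99200 × 0.97660 = 0.969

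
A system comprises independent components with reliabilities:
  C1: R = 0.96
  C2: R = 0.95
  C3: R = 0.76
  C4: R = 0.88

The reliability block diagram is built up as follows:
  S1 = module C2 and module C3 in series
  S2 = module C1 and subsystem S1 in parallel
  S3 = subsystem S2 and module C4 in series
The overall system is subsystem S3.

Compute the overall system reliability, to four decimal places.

Series (C2 and C3): 0.950000 × 0.760000 = 0.722000
Parallel (C1 and [0.722000]): 1 − (1 − 0.960000)(1 − 0.722000) = 0.988880
Series ([0.988880] and C4): 0.988880 × 0.880000 = 0.8702

0.8702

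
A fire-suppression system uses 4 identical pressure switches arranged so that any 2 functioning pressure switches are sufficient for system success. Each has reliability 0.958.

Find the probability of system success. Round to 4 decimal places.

0.9997

R = Σ_{i=2}^{4} C(4,i) p^i (1−p)^{4−i} with p = 0.958
C(4,2)·0.958^2·0.042^2 = 0.009714
C(4,3)·0.958^3·0.042^1 = 0.147709
C(4,4)·0.958^4·0.042^0 = 0.842291
Sum = 0.9997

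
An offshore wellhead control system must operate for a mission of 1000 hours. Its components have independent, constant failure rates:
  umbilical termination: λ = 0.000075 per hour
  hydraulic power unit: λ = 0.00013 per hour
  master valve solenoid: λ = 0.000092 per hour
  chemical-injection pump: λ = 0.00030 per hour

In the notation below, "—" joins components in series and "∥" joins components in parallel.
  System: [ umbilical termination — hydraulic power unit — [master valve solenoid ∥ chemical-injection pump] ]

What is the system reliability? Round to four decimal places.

R(umbilical termination) = exp(−0.000075 × 1000) = 0.927743
R(hydraulic power unit) = exp(−0.00013 × 1000) = 0.878095
R(master valve solenoid) = exp(−0.000092 × 1000) = 0.912105
R(chemical-injection pump) = exp(−0.00030 × 1000) = 0.740818
Parallel (master valve solenoid and chemical-injection pump): 1 − (1 − 0.912105)(1 − 0.740818) = 0.977219
Series (umbilical termination, hydraulic power unit, and [0.977219]): 0.927743 × 0.878095 × 0.977219 = 0.7961

0.7961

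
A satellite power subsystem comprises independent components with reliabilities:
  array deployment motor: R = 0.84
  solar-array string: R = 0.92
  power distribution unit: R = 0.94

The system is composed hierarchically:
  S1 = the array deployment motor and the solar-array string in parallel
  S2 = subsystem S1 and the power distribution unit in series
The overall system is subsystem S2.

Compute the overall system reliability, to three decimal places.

Parallel (array deployment motor and solar-array string): 1 − (1 − 0.84000)(1 − 0.92000) = 0.98720
Series ([0.98720] and power distribution unit): 0.98720 × 0.94000 = 0.928

0.928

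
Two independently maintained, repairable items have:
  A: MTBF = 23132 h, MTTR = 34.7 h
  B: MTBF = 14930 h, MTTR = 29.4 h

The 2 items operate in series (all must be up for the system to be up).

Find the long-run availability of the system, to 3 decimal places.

0.997

A(A) = MTBF/(MTBF+MTTR) = 23132/(23132+34.7) = 0.998502
A(B) = MTBF/(MTBF+MTTR) = 14930/(14930+29.4) = 0.998035
Series availability: 0.998502 × 0.998035 = 0.997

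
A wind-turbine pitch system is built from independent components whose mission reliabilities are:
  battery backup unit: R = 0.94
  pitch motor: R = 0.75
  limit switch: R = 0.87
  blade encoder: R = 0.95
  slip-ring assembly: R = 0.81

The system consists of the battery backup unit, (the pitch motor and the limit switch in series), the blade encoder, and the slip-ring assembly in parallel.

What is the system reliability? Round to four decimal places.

0.9998

Series (pitch motor and limit switch): 0.750000 × 0.870000 = 0.652500
Parallel (battery backup unit, [0.652500], blade encoder, and slip-ring assembly): 1 − (1 − 0.940000)(1 − 0.652500)(1 − 0.950000)(1 − 0.810000) = 0.9998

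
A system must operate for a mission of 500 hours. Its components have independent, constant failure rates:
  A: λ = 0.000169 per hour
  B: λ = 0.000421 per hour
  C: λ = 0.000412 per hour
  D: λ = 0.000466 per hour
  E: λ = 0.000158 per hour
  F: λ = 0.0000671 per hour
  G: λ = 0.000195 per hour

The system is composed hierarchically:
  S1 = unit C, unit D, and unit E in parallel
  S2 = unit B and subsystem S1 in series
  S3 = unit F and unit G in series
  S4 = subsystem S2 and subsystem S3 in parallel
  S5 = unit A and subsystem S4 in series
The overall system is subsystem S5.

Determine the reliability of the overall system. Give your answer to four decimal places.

0.8973

R(A) = exp(−0.000169 × 500) = 0.918972
R(B) = exp(−0.000421 × 500) = 0.810179
R(C) = exp(−0.000412 × 500) = 0.813833
R(D) = exp(−0.000466 × 500) = 0.792154
R(E) = exp(−0.000158 × 500) = 0.924040
R(F) = exp(−0.0000671 × 500) = 0.967007
R(G) = exp(−0.000195 × 500) = 0.907102
Parallel (C, D, and E): 1 − (1 − 0.813833)(1 − 0.792154)(1 − 0.924040) = 0.997061
Series (B and [0.997061]): 0.810179 × 0.997061 = 0.807798
Series (F and G): 0.967007 × 0.907102 = 0.877174
Parallel ([0.807798] and [0.877174]): 1 − (1 − 0.807798)(1 − 0.877174) = 0.976393
Series (A and [0.976393]): 0.918972 × 0.976393 = 0.8973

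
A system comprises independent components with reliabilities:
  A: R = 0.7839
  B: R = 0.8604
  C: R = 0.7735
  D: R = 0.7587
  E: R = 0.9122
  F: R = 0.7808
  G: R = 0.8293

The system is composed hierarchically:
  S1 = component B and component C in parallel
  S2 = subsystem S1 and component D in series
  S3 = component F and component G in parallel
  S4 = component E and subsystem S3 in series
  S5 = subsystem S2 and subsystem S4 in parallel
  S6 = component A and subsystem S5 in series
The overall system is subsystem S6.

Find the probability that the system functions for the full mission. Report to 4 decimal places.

Parallel (B and C): 1 − (1 − 0.860400)(1 − 0.773500) = 0.968381
Series ([0.968381] and D): 0.968381 × 0.758700 = 0.734711
Parallel (F and G): 1 − (1 − 0.780800)(1 − 0.829300) = 0.962583
Series (E and [0.962583]): 0.912200 × 0.962583 = 0.878068
Parallel ([0.734711] and [0.878068]): 1 − (1 − 0.734711)(1 − 0.878068) = 0.967653
Series (A and [0.967653]): 0.783900 × 0.967653 = 0.7585

0.7585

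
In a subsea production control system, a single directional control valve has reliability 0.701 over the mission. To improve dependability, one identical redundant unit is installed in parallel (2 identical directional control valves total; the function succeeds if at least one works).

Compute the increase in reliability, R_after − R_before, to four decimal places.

R_before = 0.701
R_after = 1 − (1 − 0.701)^2 = 0.9106
ΔR = 0.9106 − 0.701 = 0.2096

0.2096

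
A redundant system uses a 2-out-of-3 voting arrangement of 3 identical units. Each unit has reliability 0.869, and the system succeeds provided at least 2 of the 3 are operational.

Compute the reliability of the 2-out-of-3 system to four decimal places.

0.9530

R = Σ_{i=2}^{3} C(3,i) p^i (1−p)^{3−i} with p = 0.869
C(3,2)·0.869^2·0.131^1 = 0.296778
C(3,3)·0.869^3·0.131^0 = 0.656235
Sum = 0.9530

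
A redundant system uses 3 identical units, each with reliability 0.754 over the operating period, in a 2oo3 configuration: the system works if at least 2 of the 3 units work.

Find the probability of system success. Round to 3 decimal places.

0.848

R = Σ_{i=2}^{3} C(3,i) p^i (1−p)^{3−i} with p = 0.754
C(3,2)·0.754^2·0.246^1 = 0.41956
C(3,3)·0.754^3·0.246^0 = 0.42866
Sum = 0.848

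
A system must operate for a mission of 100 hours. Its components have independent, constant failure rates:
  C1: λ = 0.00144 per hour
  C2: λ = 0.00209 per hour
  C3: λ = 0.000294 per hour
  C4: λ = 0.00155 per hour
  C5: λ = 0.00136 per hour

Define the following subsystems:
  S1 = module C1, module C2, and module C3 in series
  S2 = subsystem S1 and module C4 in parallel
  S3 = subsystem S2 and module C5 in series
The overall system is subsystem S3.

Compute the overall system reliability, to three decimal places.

R(C1) = exp(−0.00144 × 100) = 0.86589
R(C2) = exp(−0.00209 × 100) = 0.81140
R(C3) = exp(−0.000294 × 100) = 0.97103
R(C4) = exp(−0.00155 × 100) = 0.85642
R(C5) = exp(−0.00136 × 100) = 0.87284
Series (C1, C2, and C3): 0.86589 × 0.81140 × 0.97103 = 0.68223
Parallel ([0.68223] and C4): 1 − (1 − 0.68223)(1 − 0.85642) = 0.95437
Series ([0.95437] and C5): 0.95437 × 0.87284 = 0.833

0.833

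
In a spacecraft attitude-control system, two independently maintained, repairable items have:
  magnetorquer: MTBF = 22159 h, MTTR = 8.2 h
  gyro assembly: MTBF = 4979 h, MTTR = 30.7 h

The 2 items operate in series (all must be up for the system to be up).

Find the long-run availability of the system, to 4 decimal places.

A(magnetorquer) = MTBF/(MTBF+MTTR) = 22159/(22159+8.2) = 0.999630
A(gyro assembly) = MTBF/(MTBF+MTTR) = 4979/(4979+30.7) = 0.993872
Series availability: 0.999630 × 0.993872 = 0.9935

0.9935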